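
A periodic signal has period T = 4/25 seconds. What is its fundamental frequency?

The fundamental frequency is the reciprocal of the period.
f = 1/T = 1/(4/25) = 25/4 Hz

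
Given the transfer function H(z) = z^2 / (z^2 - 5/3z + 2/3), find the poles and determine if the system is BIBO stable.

Poles are roots of the denominator: z^2 - 5/3z + 2/3 = 0.
Quadratic formula: z = [-(-5/3) +/- sqrt((-5/3)^2 - 4*(2/3))] / 2
Discriminant = 25/9 - 8/3 = 1/9; sqrt = 1/3.
z = (5/3 +/- 1/3) / 2 => z = 1 or z = 2/3.
|p1| = 1, |p2| = 2/3.
For BIBO stability, all poles must lie inside the unit circle (|p| < 1).
System is UNSTABLE since at least one |p| >= 1.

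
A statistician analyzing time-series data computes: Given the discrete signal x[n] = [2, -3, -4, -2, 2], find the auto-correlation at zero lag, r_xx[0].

The auto-correlation at zero lag r_xx[0] equals the signal energy.
r_xx[0] = sum of x[n]^2 = 2^2 + (-3)^2 + (-4)^2 + (-2)^2 + 2^2
= 4 + 9 + 16 + 4 + 4 = 37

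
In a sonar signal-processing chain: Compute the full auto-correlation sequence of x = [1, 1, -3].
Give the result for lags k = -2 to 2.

r_xx[k] = sum_m x[m]*x[m+k], indexed from 0, for k = -2 to 2:
  r_xx[-2] = x[2]*x[0] = -3
  r_xx[-1] = x[1]*x[0] + x[2]*x[1] = -2
  r_xx[0] = x[0]*x[0] + x[1]*x[1] + x[2]*x[2] = 11
  r_xx[1] = x[0]*x[1] + x[1]*x[2] = -2
  r_xx[2] = x[0]*x[2] = -3
r_xx = [-3, -2, 11, -2, -3]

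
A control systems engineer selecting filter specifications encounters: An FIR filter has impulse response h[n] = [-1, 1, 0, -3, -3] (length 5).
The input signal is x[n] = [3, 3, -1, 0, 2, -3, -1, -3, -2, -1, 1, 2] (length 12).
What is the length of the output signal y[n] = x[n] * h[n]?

For linear convolution, the output length is:
len(y) = len(x) + len(h) - 1 = 12 + 5 - 1 = 16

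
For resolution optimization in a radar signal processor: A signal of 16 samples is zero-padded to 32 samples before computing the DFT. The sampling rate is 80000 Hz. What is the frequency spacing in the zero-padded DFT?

Original DFT: N = 16, resolution = f_s/N = 80000/16 = 5000 Hz
Zero-padded DFT: N = 32, resolution = f_s/N = 80000/32 = 2500 Hz
Zero-padding interpolates the spectrum (finer frequency grid)
but does NOT improve the true spectral resolution (ability to resolve close frequencies).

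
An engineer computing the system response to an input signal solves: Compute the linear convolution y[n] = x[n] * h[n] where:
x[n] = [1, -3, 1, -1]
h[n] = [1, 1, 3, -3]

y[n] = sum_k x[k]*h[n-k]. Output length = len(x) + len(h) - 1 = 4 + 4 - 1 = 7.
y[0] = 1*1 = 1
y[1] = -3*1 + 1*1 = -2
y[2] = 1*1 + -3*1 + 1*3 = 1
y[3] = -1*1 + 1*1 + -3*3 + 1*-3 = -12
y[4] = -1*1 + 1*3 + -3*-3 = 11
y[5] = -1*3 + 1*-3 = -6
y[6] = -1*-3 = 3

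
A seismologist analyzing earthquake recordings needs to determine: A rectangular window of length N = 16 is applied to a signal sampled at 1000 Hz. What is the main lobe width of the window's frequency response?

For a rectangular window of length N,
the main lobe width in frequency is 2*f_s/N.
= 2*1000/16 = 125 Hz
This determines the minimum frequency separation for resolving two sinusoids.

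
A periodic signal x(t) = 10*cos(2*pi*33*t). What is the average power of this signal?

Average power of A*cos(wt) is A^2/2.
P = 10^2 / 2 = 100/2 = 50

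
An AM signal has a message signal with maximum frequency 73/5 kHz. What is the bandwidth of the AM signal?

In AM (double-sideband), the bandwidth is twice the message frequency.
BW = 2 * f_m = 2 * 73/5 kHz = 146/5 kHz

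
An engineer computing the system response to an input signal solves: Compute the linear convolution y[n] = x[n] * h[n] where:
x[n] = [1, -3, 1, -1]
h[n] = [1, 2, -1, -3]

y[n] = sum_k x[k]*h[n-k]. Output length = len(x) + len(h) - 1 = 4 + 4 - 1 = 7.
y[0] = 1*1 = 1
y[1] = -3*1 + 1*2 = -1
y[2] = 1*1 + -3*2 + 1*-1 = -6
y[3] = -1*1 + 1*2 + -3*-1 + 1*-3 = 1
y[4] = -1*2 + 1*-1 + -3*-3 = 6
y[5] = -1*-1 + 1*-3 = -2
y[6] = -1*-3 = 3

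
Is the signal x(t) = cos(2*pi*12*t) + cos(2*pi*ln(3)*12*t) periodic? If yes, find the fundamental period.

f1 = 12 Hz, f2 = 12*ln(3) Hz
Ratio f2/f1 = ln(3), which is irrational.
Since the frequency ratio is irrational, no common period exists.
The signal is not periodic.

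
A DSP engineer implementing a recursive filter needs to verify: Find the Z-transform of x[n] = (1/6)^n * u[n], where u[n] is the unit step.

The Z-transform of a^n * u[n] is z/(z-a) for |z| > |a|.
Here a = 1/6, so X(z) = z/(z - (1/6)) = 6z/(6z - 1)
ROC: |z| > 1/6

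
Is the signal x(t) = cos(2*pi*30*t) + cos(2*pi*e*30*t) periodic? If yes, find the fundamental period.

f1 = 30 Hz, f2 = 30*e Hz
Ratio f2/f1 = e, which is irrational.
Since the frequency ratio is irrational, no common period exists.
The signal is not periodic.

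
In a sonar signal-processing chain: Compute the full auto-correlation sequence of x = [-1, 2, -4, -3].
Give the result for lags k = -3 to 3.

r_xx[k] = sum_m x[m]*x[m+k], indexed from 0, for k = -3 to 3:
  r_xx[-3] = x[3]*x[0] = 3
  r_xx[-2] = x[2]*x[0] + x[3]*x[1] = -2
  r_xx[-1] = x[1]*x[0] + x[2]*x[1] + x[3]*x[2] = 2
  r_xx[0] = x[0]*x[0] + x[1]*x[1] + x[2]*x[2] + x[3]*x[3] = 30
  r_xx[1] = x[0]*x[1] + x[1]*x[2] + x[2]*x[3] = 2
  r_xx[2] = x[0]*x[2] + x[1]*x[3] = -2
  r_xx[3] = x[0]*x[3] = 3
r_xx = [3, -2, 2, 30, 2, -2, 3]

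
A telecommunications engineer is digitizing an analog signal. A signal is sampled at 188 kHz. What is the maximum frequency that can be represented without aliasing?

The maximum frequency that can be represented without aliasing
is the Nyquist frequency: f_max = f_s / 2 = 188 kHz / 2 = 94 kHz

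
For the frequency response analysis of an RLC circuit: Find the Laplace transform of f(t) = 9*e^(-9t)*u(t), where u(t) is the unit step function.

Standard Laplace transform pair:
e^(-at)*u(t) <-> 1/(s+a)
With a = 9: L{9*e^(-9t)*u(t)} = 9/(s+9), ROC: Re(s) > -9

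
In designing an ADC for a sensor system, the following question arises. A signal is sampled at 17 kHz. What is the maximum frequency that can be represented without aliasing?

The maximum frequency that can be represented without aliasing
is the Nyquist frequency: f_max = f_s / 2 = 17 kHz / 2 = 17/2 kHz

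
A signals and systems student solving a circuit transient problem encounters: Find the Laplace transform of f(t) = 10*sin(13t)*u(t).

Standard pair: sin(wt)*u(t) <-> w/(s^2+w^2)
With w = 13: L{10*sin(13t)*u(t)} = 130/(s^2+169)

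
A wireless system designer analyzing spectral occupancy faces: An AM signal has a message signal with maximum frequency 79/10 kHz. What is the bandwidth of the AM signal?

In AM (double-sideband), the bandwidth is twice the message frequency.
BW = 2 * f_m = 2 * 79/10 kHz = 79/5 kHz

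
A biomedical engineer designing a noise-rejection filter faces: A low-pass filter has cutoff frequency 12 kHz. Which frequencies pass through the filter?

A low-pass filter passes all frequencies below the cutoff frequency 12 kHz and attenuates higher frequencies.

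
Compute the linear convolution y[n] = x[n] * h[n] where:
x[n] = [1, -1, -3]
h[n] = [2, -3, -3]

y[n] = sum_k x[k]*h[n-k]. Output length = len(x) + len(h) - 1 = 3 + 3 - 1 = 5.
y[0] = 1*2 = 2
y[1] = -1*2 + 1*-3 = -5
y[2] = -3*2 + -1*-3 + 1*-3 = -6
y[3] = -3*-3 + -1*-3 = 12
y[4] = -3*-3 = 9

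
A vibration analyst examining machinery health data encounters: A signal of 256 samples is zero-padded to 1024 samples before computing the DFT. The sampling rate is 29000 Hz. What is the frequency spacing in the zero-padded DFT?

Original DFT: N = 256, resolution = f_s/N = 29000/256 = 3625/32 Hz
Zero-padded DFT: N = 1024, resolution = f_s/N = 29000/1024 = 3625/128 Hz
Zero-padding interpolates the spectrum (finer frequency grid)
but does NOT improve the true spectral resolution (ability to resolve close frequencies).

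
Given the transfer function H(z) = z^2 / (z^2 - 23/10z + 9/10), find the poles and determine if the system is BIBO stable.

Poles are roots of the denominator: z^2 - 23/10z + 9/10 = 0.
Quadratic formula: z = [-(-23/10) +/- sqrt((-23/10)^2 - 4*(9/10))] / 2
Discriminant = 529/100 - 18/5 = 169/100; sqrt = 13/10.
z = (23/10 +/- 13/10) / 2 => z = 9/5 or z = 1/2.
|p1| = 9/5, |p2| = 1/2.
For BIBO stability, all poles must lie inside the unit circle (|p| < 1).
System is UNSTABLE since at least one |p| >= 1.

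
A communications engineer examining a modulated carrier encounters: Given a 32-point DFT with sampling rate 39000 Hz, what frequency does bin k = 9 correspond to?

The frequency of DFT bin k is: f_k = k * f_s / N
f_9 = 9 * 39000 / 32 = 43875/4 Hz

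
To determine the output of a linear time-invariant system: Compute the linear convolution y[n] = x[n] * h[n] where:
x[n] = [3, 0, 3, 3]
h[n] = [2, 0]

y[n] = sum_k x[k]*h[n-k]. Output length = len(x) + len(h) - 1 = 4 + 2 - 1 = 5.
y[0] = 3*2 = 6
y[1] = 0*2 + 3*0 = 0
y[2] = 3*2 + 0*0 = 6
y[3] = 3*2 + 3*0 = 6
y[4] = 3*0 = 0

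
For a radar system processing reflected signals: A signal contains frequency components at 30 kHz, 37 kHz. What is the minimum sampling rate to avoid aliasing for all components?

The highest frequency component is f_max = 37 kHz.
Nyquist rate = 2 * f_max = 2 * 37 kHz = 74 kHz.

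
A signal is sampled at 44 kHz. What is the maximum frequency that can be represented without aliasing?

The maximum frequency that can be represented without aliasing
is the Nyquist frequency: f_max = f_s / 2 = 44 kHz / 2 = 22 kHz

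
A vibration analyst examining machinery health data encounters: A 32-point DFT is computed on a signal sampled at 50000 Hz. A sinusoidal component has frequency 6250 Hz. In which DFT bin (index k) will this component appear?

DFT frequency resolution = f_s/N = 50000/32 = 3125/2 Hz
Bin index k = f_signal / resolution = 6250 / 3125/2 = 4
The signal frequency 6250 Hz falls in DFT bin k = 4.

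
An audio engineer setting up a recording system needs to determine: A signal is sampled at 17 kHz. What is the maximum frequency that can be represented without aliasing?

The maximum frequency that can be represented without aliasing
is the Nyquist frequency: f_max = f_s / 2 = 17 kHz / 2 = 17/2 kHz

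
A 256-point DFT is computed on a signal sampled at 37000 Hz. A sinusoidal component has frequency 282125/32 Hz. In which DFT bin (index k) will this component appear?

DFT frequency resolution = f_s/N = 37000/256 = 4625/32 Hz
Bin index k = f_signal / resolution = 282125/32 / 4625/32 = 61
The signal frequency 282125/32 Hz falls in DFT bin k = 61.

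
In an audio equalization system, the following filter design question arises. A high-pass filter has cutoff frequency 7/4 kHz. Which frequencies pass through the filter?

A high-pass filter passes all frequencies above the cutoff frequency 7/4 kHz and attenuates lower frequencies.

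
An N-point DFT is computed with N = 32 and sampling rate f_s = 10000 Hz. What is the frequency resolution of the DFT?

DFT frequency resolution = f_s / N
= 10000 / 32 = 625/2 Hz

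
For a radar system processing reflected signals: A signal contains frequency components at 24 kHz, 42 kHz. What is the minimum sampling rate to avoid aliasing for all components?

The highest frequency component is f_max = 42 kHz.
Nyquist rate = 2 * f_max = 2 * 42 kHz = 84 kHz.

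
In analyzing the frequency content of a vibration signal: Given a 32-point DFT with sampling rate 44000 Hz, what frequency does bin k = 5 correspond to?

The frequency of DFT bin k is: f_k = k * f_s / N
f_5 = 5 * 44000 / 32 = 6875 Hz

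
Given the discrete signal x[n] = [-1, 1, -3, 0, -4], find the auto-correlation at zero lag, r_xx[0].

The auto-correlation at zero lag r_xx[0] equals the signal energy.
r_xx[0] = sum of x[n]^2 = (-1)^2 + 1^2 + (-3)^2 + 0^2 + (-4)^2
= 1 + 1 + 9 + 0 + 16 = 27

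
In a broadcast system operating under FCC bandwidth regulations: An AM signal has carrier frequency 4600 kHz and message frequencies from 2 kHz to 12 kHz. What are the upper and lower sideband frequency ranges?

Upper sideband (USB) = fc + [fm_low, fm_high] = 4600 + [2, 12] = [4602, 4612] kHz
Lower sideband (LSB) = fc - [fm_high, fm_low] = 4600 - [12, 2] = [4588, 4598] kHz
Total occupied spectrum: 4588 kHz to 4612 kHz (plus carrier at 4600 kHz)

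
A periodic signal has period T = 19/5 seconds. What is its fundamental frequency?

The fundamental frequency is the reciprocal of the period.
f = 1/T = 1/(19/5) = 5/19 Hz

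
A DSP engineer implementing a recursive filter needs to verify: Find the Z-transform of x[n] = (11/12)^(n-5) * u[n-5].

Time-shifting property: if X(z) = Z{x[n]}, then Z{x[n-d]} = z^(-d) * X(z)
X(z) = z/(z - 11/12) for x[n] = (11/12)^n * u[n]
Z{x[n-5]} = z^(-5) * z/(z - 11/12) = z^(-4)/(z - 11/12)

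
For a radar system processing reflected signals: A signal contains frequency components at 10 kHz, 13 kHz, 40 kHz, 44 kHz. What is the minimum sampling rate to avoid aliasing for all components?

The highest frequency component is f_max = 44 kHz.
Nyquist rate = 2 * f_max = 2 * 44 kHz = 88 kHz.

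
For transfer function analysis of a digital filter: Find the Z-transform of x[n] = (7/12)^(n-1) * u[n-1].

Time-shifting property: if X(z) = Z{x[n]}, then Z{x[n-d]} = z^(-d) * X(z)
X(z) = z/(z - 7/12) for x[n] = (7/12)^n * u[n]
Z{x[n-1]} = z^(-1) * z/(z - 7/12) = 1/(z - 7/12)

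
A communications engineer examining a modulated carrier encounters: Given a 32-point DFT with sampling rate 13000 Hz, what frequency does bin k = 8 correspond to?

The frequency of DFT bin k is: f_k = k * f_s / N
f_8 = 8 * 13000 / 32 = 3250 Hz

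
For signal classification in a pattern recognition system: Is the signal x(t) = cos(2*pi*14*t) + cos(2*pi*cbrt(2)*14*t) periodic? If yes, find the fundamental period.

f1 = 14 Hz, f2 = 14*cbrt(2) Hz
Ratio f2/f1 = cbrt(2), which is irrational.
Since the frequency ratio is irrational, no common period exists.
The signal is not periodic.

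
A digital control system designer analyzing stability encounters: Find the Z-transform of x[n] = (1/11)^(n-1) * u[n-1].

Time-shifting property: if X(z) = Z{x[n]}, then Z{x[n-d]} = z^(-d) * X(z)
X(z) = z/(z - 1/11) for x[n] = (1/11)^n * u[n]
Z{x[n-1]} = z^(-1) * z/(z - 1/11) = 1/(z - 1/11)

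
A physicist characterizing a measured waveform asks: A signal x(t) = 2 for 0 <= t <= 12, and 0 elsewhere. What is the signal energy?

Energy = integral of |x(t)|^2 dt over the signal duration
= 2^2 * 12 = 4 * 12 = 48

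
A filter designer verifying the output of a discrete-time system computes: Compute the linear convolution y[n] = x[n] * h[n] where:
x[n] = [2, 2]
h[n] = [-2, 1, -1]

y[n] = sum_k x[k]*h[n-k]. Output length = len(x) + len(h) - 1 = 2 + 3 - 1 = 4.
y[0] = 2*-2 = -4
y[1] = 2*-2 + 2*1 = -2
y[2] = 2*1 + 2*-1 = 0
y[3] = 2*-1 = -2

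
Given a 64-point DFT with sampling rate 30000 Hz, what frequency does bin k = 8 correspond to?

The frequency of DFT bin k is: f_k = k * f_s / N
f_8 = 8 * 30000 / 64 = 3750 Hz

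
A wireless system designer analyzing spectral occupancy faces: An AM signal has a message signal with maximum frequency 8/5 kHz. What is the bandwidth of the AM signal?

In AM (double-sideband), the bandwidth is twice the message frequency.
BW = 2 * f_m = 2 * 8/5 kHz = 16/5 kHz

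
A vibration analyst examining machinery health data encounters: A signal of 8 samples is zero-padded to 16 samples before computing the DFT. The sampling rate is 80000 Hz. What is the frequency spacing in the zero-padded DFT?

Original DFT: N = 8, resolution = f_s/N = 80000/8 = 10000 Hz
Zero-padded DFT: N = 16, resolution = f_s/N = 80000/16 = 5000 Hz
Zero-padding interpolates the spectrum (finer frequency grid)
but does NOT improve the true spectral resolution (ability to resolve close frequencies).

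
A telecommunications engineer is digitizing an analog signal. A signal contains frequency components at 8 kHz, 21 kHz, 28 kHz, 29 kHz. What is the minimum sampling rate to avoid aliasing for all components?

The highest frequency component is f_max = 29 kHz.
Nyquist rate = 2 * f_max = 2 * 29 kHz = 58 kHz.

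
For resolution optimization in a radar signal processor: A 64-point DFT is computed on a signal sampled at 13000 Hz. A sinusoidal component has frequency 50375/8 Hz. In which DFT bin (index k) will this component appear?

DFT frequency resolution = f_s/N = 13000/64 = 1625/8 Hz
Bin index k = f_signal / resolution = 50375/8 / 1625/8 = 31
The signal frequency 50375/8 Hz falls in DFT bin k = 31.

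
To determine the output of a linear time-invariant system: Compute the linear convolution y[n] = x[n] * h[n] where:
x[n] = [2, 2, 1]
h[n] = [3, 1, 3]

y[n] = sum_k x[k]*h[n-k]. Output length = len(x) + len(h) - 1 = 3 + 3 - 1 = 5.
y[0] = 2*3 = 6
y[1] = 2*3 + 2*1 = 8
y[2] = 1*3 + 2*1 + 2*3 = 11
y[3] = 1*1 + 2*3 = 7
y[4] = 1*3 = 3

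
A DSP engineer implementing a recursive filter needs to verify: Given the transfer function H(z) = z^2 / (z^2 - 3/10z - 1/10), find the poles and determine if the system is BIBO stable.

Poles are roots of the denominator: z^2 - 3/10z - 1/10 = 0.
Quadratic formula: z = [-(-3/10) +/- sqrt((-3/10)^2 - 4*(-1/10))] / 2
Discriminant = 9/100 + 2/5 = 49/100; sqrt = 7/10.
z = (3/10 +/- 7/10) / 2 => z = 1/2 or z = -1/5.
|p1| = 1/5, |p2| = 1/2.
For BIBO stability, all poles must lie inside the unit circle (|p| < 1).
System is STABLE since both |p| < 1.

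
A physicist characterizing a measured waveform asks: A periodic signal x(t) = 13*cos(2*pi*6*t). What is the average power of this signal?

Average power of A*cos(wt) is A^2/2.
P = 13^2 / 2 = 169/2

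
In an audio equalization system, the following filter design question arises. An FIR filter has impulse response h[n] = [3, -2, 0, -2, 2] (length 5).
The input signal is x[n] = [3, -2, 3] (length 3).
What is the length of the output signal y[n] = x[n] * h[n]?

For linear convolution, the output length is:
len(y) = len(x) + len(h) - 1 = 3 + 5 - 1 = 7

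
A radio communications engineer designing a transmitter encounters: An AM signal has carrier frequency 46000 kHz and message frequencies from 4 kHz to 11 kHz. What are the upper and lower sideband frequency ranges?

Upper sideband (USB) = fc + [fm_low, fm_high] = 46000 + [4, 11] = [46004, 46011] kHz
Lower sideband (LSB) = fc - [fm_high, fm_low] = 46000 - [11, 4] = [45989, 45996] kHz
Total occupied spectrum: 45989 kHz to 46011 kHz (plus carrier at 46000 kHz)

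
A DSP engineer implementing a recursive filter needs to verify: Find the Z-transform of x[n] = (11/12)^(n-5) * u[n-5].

Time-shifting property: if X(z) = Z{x[n]}, then Z{x[n-d]} = z^(-d) * X(z)
X(z) = z/(z - 11/12) for x[n] = (11/12)^n * u[n]
Z{x[n-5]} = z^(-5) * z/(z - 11/12) = z^(-4)/(z - 11/12)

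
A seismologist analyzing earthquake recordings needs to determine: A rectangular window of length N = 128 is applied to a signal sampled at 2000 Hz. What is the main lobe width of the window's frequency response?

For a rectangular window of length N,
the main lobe width in frequency is 2*f_s/N.
= 2*2000/128 = 125/4 Hz
This determines the minimum frequency separation for resolving two sinusoids.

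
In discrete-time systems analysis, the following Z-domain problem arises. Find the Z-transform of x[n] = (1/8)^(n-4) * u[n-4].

Time-shifting property: if X(z) = Z{x[n]}, then Z{x[n-d]} = z^(-d) * X(z)
X(z) = z/(z - 1/8) for x[n] = (1/8)^n * u[n]
Z{x[n-4]} = z^(-4) * z/(z - 1/8) = z^(-3)/(z - 1/8)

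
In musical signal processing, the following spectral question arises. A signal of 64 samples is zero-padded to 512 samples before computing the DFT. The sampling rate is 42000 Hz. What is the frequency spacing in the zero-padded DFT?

Original DFT: N = 64, resolution = f_s/N = 42000/64 = 2625/4 Hz
Zero-padded DFT: N = 512, resolution = f_s/N = 42000/512 = 2625/32 Hz
Zero-padding interpolates the spectrum (finer frequency grid)
but does NOT improve the true spectral resolution (ability to resolve close frequencies).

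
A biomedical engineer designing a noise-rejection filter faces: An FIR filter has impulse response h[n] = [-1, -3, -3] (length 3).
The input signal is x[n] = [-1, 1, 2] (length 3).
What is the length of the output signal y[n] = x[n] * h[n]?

For linear convolution, the output length is:
len(y) = len(x) + len(h) - 1 = 3 + 3 - 1 = 5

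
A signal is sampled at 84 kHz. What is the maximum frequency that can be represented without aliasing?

The maximum frequency that can be represented without aliasing
is the Nyquist frequency: f_max = f_s / 2 = 84 kHz / 2 = 42 kHz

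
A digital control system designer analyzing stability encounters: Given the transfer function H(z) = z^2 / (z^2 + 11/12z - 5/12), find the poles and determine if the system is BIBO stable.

Poles are roots of the denominator: z^2 + 11/12z - 5/12 = 0.
Quadratic formula: z = [-(11/12) +/- sqrt((11/12)^2 - 4*(-5/12))] / 2
Discriminant = 121/144 + 5/3 = 361/144; sqrt = 19/12.
z = (-11/12 +/- 19/12) / 2 => z = 1/3 or z = -5/4.
|p1| = 5/4, |p2| = 1/3.
For BIBO stability, all poles must lie inside the unit circle (|p| < 1).
System is UNSTABLE since at least one |p| >= 1.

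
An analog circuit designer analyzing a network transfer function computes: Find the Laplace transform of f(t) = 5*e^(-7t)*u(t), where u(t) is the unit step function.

Standard Laplace transform pair:
e^(-at)*u(t) <-> 1/(s+a)
With a = 7: L{5*e^(-7t)*u(t)} = 5/(s+7), ROC: Re(s) > -7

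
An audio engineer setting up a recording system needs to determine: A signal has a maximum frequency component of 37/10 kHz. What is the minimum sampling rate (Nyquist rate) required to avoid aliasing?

By the Nyquist-Shannon sampling theorem,
the minimum sampling rate (Nyquist rate) must be at least 2 * f_max.
Nyquist rate = 2 * 37/10 kHz = 37/5 kHz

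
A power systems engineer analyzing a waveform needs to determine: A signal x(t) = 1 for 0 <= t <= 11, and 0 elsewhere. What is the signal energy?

Energy = integral of |x(t)|^2 dt over the signal duration
= 1^2 * 11 = 1 * 11 = 11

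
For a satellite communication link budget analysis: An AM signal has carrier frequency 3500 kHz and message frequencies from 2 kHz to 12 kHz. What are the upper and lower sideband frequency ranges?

Upper sideband (USB) = fc + [fm_low, fm_high] = 3500 + [2, 12] = [3502, 3512] kHz
Lower sideband (LSB) = fc - [fm_high, fm_low] = 3500 - [12, 2] = [3488, 3498] kHz
Total occupied spectrum: 3488 kHz to 3512 kHz (plus carrier at 3500 kHz)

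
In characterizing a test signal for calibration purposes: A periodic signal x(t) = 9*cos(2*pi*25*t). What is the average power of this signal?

Average power of A*cos(wt) is A^2/2.
P = 9^2 / 2 = 81/2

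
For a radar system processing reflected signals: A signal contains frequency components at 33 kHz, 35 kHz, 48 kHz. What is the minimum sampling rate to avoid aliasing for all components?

The highest frequency component is f_max = 48 kHz.
Nyquist rate = 2 * f_max = 2 * 48 kHz = 96 kHz.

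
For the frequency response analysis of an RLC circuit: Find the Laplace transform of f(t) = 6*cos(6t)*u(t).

Standard pair: cos(wt)*u(t) <-> s/(s^2+w^2)
With w = 6: L{6*cos(6t)*u(t)} = 6s/(s^2+36)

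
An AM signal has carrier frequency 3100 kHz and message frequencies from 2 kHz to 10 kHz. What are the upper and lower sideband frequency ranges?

Upper sideband (USB) = fc + [fm_low, fm_high] = 3100 + [2, 10] = [3102, 3110] kHz
Lower sideband (LSB) = fc - [fm_high, fm_low] = 3100 - [10, 2] = [3090, 3098] kHz
Total occupied spectrum: 3090 kHz to 3110 kHz (plus carrier at 3100 kHz)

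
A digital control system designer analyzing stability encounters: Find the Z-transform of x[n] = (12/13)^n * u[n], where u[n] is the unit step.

The Z-transform of a^n * u[n] is z/(z-a) for |z| > |a|.
Here a = 12/13, so X(z) = z/(z - (12/13)) = 13z/(13z - 12)
ROC: |z| > 12/13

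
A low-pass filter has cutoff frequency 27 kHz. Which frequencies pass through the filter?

A low-pass filter passes all frequencies below the cutoff frequency 27 kHz and attenuates higher frequencies.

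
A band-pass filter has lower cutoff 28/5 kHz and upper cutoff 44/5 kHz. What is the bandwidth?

Bandwidth = f_high - f_low
= 44/5 kHz - 28/5 kHz = 16/5 kHz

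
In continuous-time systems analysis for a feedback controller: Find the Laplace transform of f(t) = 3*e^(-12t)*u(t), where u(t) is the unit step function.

Standard Laplace transform pair:
e^(-at)*u(t) <-> 1/(s+a)
With a = 12: L{3*e^(-12t)*u(t)} = 3/(s+12), ROC: Re(s) > -12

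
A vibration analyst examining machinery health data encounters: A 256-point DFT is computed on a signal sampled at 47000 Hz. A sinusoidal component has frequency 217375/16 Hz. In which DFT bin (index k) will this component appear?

DFT frequency resolution = f_s/N = 47000/256 = 5875/32 Hz
Bin index k = f_signal / resolution = 217375/16 / 5875/32 = 74
The signal frequency 217375/16 Hz falls in DFT bin k = 74.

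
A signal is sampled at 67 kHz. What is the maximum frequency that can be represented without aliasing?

The maximum frequency that can be represented without aliasing
is the Nyquist frequency: f_max = f_s / 2 = 67 kHz / 2 = 67/2 kHz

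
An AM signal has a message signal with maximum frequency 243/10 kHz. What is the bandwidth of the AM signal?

In AM (double-sideband), the bandwidth is twice the message frequency.
BW = 2 * f_m = 2 * 243/10 kHz = 243/5 kHz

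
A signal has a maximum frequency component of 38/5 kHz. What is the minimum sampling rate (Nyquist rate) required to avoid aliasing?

By the Nyquist-Shannon sampling theorem,
the minimum sampling rate (Nyquist rate) must be at least 2 * f_max.
Nyquist rate = 2 * 38/5 kHz = 76/5 kHz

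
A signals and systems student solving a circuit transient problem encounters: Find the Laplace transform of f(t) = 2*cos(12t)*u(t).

Standard pair: cos(wt)*u(t) <-> s/(s^2+w^2)
With w = 12: L{2*cos(12t)*u(t)} = 2s/(s^2+144)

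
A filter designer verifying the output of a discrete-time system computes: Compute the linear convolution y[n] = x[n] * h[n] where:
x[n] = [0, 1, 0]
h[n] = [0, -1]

y[n] = sum_k x[k]*h[n-k]. Output length = len(x) + len(h) - 1 = 3 + 2 - 1 = 4.
y[0] = 0*0 = 0
y[1] = 1*0 + 0*-1 = 0
y[2] = 0*0 + 1*-1 = -1
y[3] = 0*-1 = 0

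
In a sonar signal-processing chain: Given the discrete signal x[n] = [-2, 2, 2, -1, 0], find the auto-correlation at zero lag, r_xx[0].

The auto-correlation at zero lag r_xx[0] equals the signal energy.
r_xx[0] = sum of x[n]^2 = (-2)^2 + 2^2 + 2^2 + (-1)^2 + 0^2
= 4 + 4 + 4 + 1 + 0 = 13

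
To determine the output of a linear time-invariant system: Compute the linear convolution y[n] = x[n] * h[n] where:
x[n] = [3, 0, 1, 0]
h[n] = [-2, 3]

y[n] = sum_k x[k]*h[n-k]. Output length = len(x) + len(h) - 1 = 4 + 2 - 1 = 5.
y[0] = 3*-2 = -6
y[1] = 0*-2 + 3*3 = 9
y[2] = 1*-2 + 0*3 = -2
y[3] = 0*-2 + 1*3 = 3
y[4] = 0*3 = 0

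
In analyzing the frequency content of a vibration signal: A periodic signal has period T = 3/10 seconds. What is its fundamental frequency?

The fundamental frequency is the reciprocal of the period.
f = 1/T = 1/(3/10) = 10/3 Hz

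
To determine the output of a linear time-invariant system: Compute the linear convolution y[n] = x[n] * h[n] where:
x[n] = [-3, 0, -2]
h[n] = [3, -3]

y[n] = sum_k x[k]*h[n-k]. Output length = len(x) + len(h) - 1 = 3 + 2 - 1 = 4.
y[0] = -3*3 = -9
y[1] = 0*3 + -3*-3 = 9
y[2] = -2*3 + 0*-3 = -6
y[3] = -2*-3 = 6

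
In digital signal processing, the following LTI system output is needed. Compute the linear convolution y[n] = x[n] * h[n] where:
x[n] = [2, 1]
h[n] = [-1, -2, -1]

y[n] = sum_k x[k]*h[n-k]. Output length = len(x) + len(h) - 1 = 2 + 3 - 1 = 4.
y[0] = 2*-1 = -2
y[1] = 1*-1 + 2*-2 = -5
y[2] = 1*-2 + 2*-1 = -4
y[3] = 1*-1 = -1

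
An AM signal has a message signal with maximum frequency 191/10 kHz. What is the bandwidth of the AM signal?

In AM (double-sideband), the bandwidth is twice the message frequency.
BW = 2 * f_m = 2 * 191/10 kHz = 191/5 kHz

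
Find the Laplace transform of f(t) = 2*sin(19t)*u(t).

Standard pair: sin(wt)*u(t) <-> w/(s^2+w^2)
With w = 19: L{2*sin(19t)*u(t)} = 38/(s^2+361)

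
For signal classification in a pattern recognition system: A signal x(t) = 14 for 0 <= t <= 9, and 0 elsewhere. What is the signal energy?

Energy = integral of |x(t)|^2 dt over the signal duration
= 14^2 * 9 = 196 * 9 = 1764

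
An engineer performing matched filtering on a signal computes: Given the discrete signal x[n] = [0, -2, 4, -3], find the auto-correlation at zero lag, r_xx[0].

The auto-correlation at zero lag r_xx[0] equals the signal energy.
r_xx[0] = sum of x[n]^2 = 0^2 + (-2)^2 + 4^2 + (-3)^2
= 0 + 4 + 16 + 9 = 29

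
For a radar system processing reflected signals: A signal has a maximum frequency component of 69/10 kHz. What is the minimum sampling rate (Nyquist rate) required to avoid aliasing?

By the Nyquist-Shannon sampling theorem,
the minimum sampling rate (Nyquist rate) must be at least 2 * f_max.
Nyquist rate = 2 * 69/10 kHz = 69/5 kHz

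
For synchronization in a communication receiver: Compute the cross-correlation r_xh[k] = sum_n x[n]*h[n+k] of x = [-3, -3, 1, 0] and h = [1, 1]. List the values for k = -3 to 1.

Both sequences indexed from 0 and zero outside their support.
Lags with overlap: k = -3 to 1.
  r_xh[-3] = x[3]*h[0] = 0
  r_xh[-2] = x[2]*h[0] + x[3]*h[1] = 1
  r_xh[-1] = x[1]*h[0] + x[2]*h[1] = -2
  r_xh[0] = x[0]*h[0] + x[1]*h[1] = -6
  r_xh[1] = x[0]*h[1] = -3
r_xh = [0, 1, -2, -6, -3] (for k = -3, ..., 1)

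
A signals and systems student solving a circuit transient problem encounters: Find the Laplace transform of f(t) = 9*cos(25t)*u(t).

Standard pair: cos(wt)*u(t) <-> s/(s^2+w^2)
With w = 25: L{9*cos(25t)*u(t)} = 9s/(s^2+625)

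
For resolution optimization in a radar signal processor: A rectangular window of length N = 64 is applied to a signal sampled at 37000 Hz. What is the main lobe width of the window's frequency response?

For a rectangular window of length N,
the main lobe width in frequency is 2*f_s/N.
= 2*37000/64 = 4625/4 Hz
This determines the minimum frequency separation for resolving two sinusoids.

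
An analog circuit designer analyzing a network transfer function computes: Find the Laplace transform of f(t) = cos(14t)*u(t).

Standard pair: cos(wt)*u(t) <-> s/(s^2+w^2)
With w = 14: L{cos(14t)*u(t)} = s/(s^2+196)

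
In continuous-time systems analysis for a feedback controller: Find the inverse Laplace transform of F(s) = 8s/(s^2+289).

Standard pair: s/(s^2+w^2) <-> cos(wt)*u(t)
With k=8, w=17: f(t) = 8*cos(17t)*u(t)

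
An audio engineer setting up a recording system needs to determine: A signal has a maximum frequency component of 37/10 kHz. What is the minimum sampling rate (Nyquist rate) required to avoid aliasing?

By the Nyquist-Shannon sampling theorem,
the minimum sampling rate (Nyquist rate) must be at least 2 * f_max.
Nyquist rate = 2 * 37/10 kHz = 37/5 kHz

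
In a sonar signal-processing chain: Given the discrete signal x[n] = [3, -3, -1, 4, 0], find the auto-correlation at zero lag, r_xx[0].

The auto-correlation at zero lag r_xx[0] equals the signal energy.
r_xx[0] = sum of x[n]^2 = 3^2 + (-3)^2 + (-1)^2 + 4^2 + 0^2
= 9 + 9 + 1 + 16 + 0 = 35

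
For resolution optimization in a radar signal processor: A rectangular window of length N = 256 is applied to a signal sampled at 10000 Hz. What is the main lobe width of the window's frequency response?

For a rectangular window of length N,
the main lobe width in frequency is 2*f_s/N.
= 2*10000/256 = 625/8 Hz
This determines the minimum frequency separation for resolving two sinusoids.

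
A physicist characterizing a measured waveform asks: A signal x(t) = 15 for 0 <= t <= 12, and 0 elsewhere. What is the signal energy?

Energy = integral of |x(t)|^2 dt over the signal duration
= 15^2 * 12 = 225 * 12 = 2700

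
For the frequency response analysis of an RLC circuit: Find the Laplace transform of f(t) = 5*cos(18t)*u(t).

Standard pair: cos(wt)*u(t) <-> s/(s^2+w^2)
With w = 18: L{5*cos(18t)*u(t)} = 5s/(s^2+324)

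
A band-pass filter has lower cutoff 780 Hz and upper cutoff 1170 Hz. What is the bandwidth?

Bandwidth = f_high - f_low
= 1170 Hz - 780 Hz = 390 Hz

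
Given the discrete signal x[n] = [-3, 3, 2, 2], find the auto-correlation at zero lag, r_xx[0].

The auto-correlation at zero lag r_xx[0] equals the signal energy.
r_xx[0] = sum of x[n]^2 = (-3)^2 + 3^2 + 2^2 + 2^2
= 9 + 9 + 4 + 4 = 26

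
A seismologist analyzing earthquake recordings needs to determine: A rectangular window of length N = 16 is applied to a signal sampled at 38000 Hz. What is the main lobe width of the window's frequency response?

For a rectangular window of length N,
the main lobe width in frequency is 2*f_s/N.
= 2*38000/16 = 4750 Hz
This determines the minimum frequency separation for resolving two sinusoids.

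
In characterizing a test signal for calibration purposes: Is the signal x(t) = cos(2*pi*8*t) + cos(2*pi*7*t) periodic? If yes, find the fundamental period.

f1 = 8 Hz, f2 = 7 Hz
Period T1 = 1/8, T2 = 1/7
Ratio T1/T2 = 7/8, which is rational.
The signal is periodic with fundamental period T = 1/GCD(8,7) = 1 s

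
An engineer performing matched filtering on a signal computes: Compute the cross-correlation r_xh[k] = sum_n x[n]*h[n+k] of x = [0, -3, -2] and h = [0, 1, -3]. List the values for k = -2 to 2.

Both sequences indexed from 0 and zero outside their support.
Lags with overlap: k = -2 to 2.
  r_xh[-2] = x[2]*h[0] = 0
  r_xh[-1] = x[1]*h[0] + x[2]*h[1] = -2
  r_xh[0] = x[0]*h[0] + x[1]*h[1] + x[2]*h[2] = 3
  r_xh[1] = x[0]*h[1] + x[1]*h[2] = 9
  r_xh[2] = x[0]*h[2] = 0
r_xh = [0, -2, 3, 9, 0] (for k = -2, ..., 2)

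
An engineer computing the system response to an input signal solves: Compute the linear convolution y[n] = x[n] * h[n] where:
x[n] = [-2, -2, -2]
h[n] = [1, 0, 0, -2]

y[n] = sum_k x[k]*h[n-k]. Output length = len(x) + len(h) - 1 = 3 + 4 - 1 = 6.
y[0] = -2*1 = -2
y[1] = -2*1 + -2*0 = -2
y[2] = -2*1 + -2*0 + -2*0 = -2
y[3] = -2*0 + -2*0 + -2*-2 = 4
y[4] = -2*0 + -2*-2 = 4
y[5] = -2*-2 = 4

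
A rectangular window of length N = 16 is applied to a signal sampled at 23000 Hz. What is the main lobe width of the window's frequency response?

For a rectangular window of length N,
the main lobe width in frequency is 2*f_s/N.
= 2*23000/16 = 2875 Hz
This determines the minimum frequency separation for resolving two sinusoids.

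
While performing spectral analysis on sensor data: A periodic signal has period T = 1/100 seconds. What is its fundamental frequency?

The fundamental frequency is the reciprocal of the period.
f = 1/T = 1/(1/100) = 100 Hz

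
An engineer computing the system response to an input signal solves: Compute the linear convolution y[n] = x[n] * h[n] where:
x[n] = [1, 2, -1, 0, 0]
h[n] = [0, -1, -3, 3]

y[n] = sum_k x[k]*h[n-k]. Output length = len(x) + len(h) - 1 = 5 + 4 - 1 = 8.
y[0] = 1*0 = 0
y[1] = 2*0 + 1*-1 = -1
y[2] = -1*0 + 2*-1 + 1*-3 = -5
y[3] = 0*0 + -1*-1 + 2*-3 + 1*3 = -2
y[4] = 0*0 + 0*-1 + -1*-3 + 2*3 = 9
y[5] = 0*-1 + 0*-3 + -1*3 = -3
y[6] = 0*-3 + 0*3 = 0
y[7] = 0*3 = 0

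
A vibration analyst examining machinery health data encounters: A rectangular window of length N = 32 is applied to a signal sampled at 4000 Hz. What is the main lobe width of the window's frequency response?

For a rectangular window of length N,
the main lobe width in frequency is 2*f_s/N.
= 2*4000/32 = 250 Hz
This determines the minimum frequency separation for resolving two sinusoids.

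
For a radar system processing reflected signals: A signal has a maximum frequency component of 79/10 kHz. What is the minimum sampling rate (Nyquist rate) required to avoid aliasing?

By the Nyquist-Shannon sampling theorem,
the minimum sampling rate (Nyquist rate) must be at least 2 * f_max.
Nyquist rate = 2 * 79/10 kHz = 79/5 kHz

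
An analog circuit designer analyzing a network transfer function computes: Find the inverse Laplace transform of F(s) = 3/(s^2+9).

Standard pair: w/(s^2+w^2) <-> sin(wt)*u(t)
Recognize w^2 = 9, so w = 3; numerator 3 = 1*3.
f(t) = sin(3t)*u(t)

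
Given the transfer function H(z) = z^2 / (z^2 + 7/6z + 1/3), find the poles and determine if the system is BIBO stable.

Poles are roots of the denominator: z^2 + 7/6z + 1/3 = 0.
Quadratic formula: z = [-(7/6) +/- sqrt((7/6)^2 - 4*(1/3))] / 2
Discriminant = 49/36 - 4/3 = 1/36; sqrt = 1/6.
z = (-7/6 +/- 1/6) / 2 => z = -1/2 or z = -2/3.
|p1| = 1/2, |p2| = 2/3.
For BIBO stability, all poles must lie inside the unit circle (|p| < 1).
System is STABLE since both |p| < 1.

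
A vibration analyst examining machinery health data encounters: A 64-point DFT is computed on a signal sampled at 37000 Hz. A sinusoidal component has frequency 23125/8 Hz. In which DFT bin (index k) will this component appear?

DFT frequency resolution = f_s/N = 37000/64 = 4625/8 Hz
Bin index k = f_signal / resolution = 23125/8 / 4625/8 = 5
The signal frequency 23125/8 Hz falls in DFT bin k = 5.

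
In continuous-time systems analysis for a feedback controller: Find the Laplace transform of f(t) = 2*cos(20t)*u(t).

Standard pair: cos(wt)*u(t) <-> s/(s^2+w^2)
With w = 20: L{2*cos(20t)*u(t)} = 2s/(s^2+400)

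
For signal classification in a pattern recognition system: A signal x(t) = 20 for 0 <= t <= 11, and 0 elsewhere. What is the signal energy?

Energy = integral of |x(t)|^2 dt over the signal duration
= 20^2 * 11 = 400 * 11 = 4400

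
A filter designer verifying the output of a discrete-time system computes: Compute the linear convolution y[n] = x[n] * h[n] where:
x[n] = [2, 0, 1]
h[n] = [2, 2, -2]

y[n] = sum_k x[k]*h[n-k]. Output length = len(x) + len(h) - 1 = 3 + 3 - 1 = 5.
y[0] = 2*2 = 4
y[1] = 0*2 + 2*2 = 4
y[2] = 1*2 + 0*2 + 2*-2 = -2
y[3] = 1*2 + 0*-2 = 2
y[4] = 1*-2 = -2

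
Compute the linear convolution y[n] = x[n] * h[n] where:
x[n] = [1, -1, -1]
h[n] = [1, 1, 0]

y[n] = sum_k x[k]*h[n-k]. Output length = len(x) + len(h) - 1 = 3 + 3 - 1 = 5.
y[0] = 1*1 = 1
y[1] = -1*1 + 1*1 = 0
y[2] = -1*1 + -1*1 + 1*0 = -2
y[3] = -1*1 + -1*0 = -1
y[4] = -1*0 = 0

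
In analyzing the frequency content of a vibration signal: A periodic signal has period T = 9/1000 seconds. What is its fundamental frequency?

The fundamental frequency is the reciprocal of the period.
f = 1/T = 1/(9/1000) = 1000/9 Hz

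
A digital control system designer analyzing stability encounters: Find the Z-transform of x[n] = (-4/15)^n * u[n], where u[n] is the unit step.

The Z-transform of a^n * u[n] is z/(z-a) for |z| > |a|.
Here a = -4/15, so X(z) = z/(z - (-4/15)) = 15z/(15z + 4)
ROC: |z| > 4/15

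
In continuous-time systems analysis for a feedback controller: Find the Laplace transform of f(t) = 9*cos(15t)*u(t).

Standard pair: cos(wt)*u(t) <-> s/(s^2+w^2)
With w = 15: L{9*cos(15t)*u(t)} = 9s/(s^2+225)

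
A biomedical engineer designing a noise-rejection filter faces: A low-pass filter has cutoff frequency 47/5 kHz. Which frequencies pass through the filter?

A low-pass filter passes all frequencies below the cutoff frequency 47/5 kHz and attenuates higher frequencies.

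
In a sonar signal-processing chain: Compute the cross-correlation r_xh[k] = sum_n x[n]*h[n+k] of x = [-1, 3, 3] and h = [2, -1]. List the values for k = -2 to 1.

Both sequences indexed from 0 and zero outside their support.
Lags with overlap: k = -2 to 1.
  r_xh[-2] = x[2]*h[0] = 6
  r_xh[-1] = x[1]*h[0] + x[2]*h[1] = 3
  r_xh[0] = x[0]*h[0] + x[1]*h[1] = -5
  r_xh[1] = x[0]*h[1] = 1
r_xh = [6, 3, -5, 1] (for k = -2, ..., 1)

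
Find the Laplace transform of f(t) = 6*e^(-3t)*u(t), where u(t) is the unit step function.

Standard Laplace transform pair:
e^(-at)*u(t) <-> 1/(s+a)
With a = 3: L{6*e^(-3t)*u(t)} = 6/(s+3), ROC: Re(s) > -3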